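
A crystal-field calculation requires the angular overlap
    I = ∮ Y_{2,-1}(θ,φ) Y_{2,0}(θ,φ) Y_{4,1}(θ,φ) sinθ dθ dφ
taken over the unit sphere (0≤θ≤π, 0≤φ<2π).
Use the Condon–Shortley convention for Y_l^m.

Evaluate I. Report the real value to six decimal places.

-0.220728

Checks pass: Σm=0; 8 even; l₃=4∈[0,4].
(2·2+1)(2·2+1)(2·4+1) = 225
Δ: 0! 4! 4! / 9! → 1/630
sum: t=0:+1/16 = 1/16
3j²(2 2 4; 0 0 0) = Δ·Π!·Σ² = 2/35  (sign +1)
sum: t=0:+1/24 = 1/24
3j²(2 2 4; -1 0 1) = Δ·Π!·Σ² = 1/21  (sign -1)
combine: 4πI² = 225·2/35·1/21 = 30/49
take √, sign -1: I = -0.22072812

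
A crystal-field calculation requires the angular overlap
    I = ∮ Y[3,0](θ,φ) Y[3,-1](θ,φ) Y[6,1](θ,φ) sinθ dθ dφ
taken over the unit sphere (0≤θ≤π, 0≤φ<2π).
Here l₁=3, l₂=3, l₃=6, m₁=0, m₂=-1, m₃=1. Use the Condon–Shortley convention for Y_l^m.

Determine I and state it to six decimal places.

-0.221775

m-sum 0 ✓  L=12 even ✓  0≤6≤6 ✓
Π(2lᵢ+1) = 7×7×13 = 637
triangle coeff Δ(3,3,6) = 1/12012
Σ_t [0,0]: t=0:+1/1296 = 1/1296
(3j)²=100/3003 [(3 3 6; 0 0 0)], sign=+1
Σ_t [0,0]: t=0:+1/1728 = 1/1728
(3j)²=25/858 [(3 3 6; 0 -1 1)], sign=-1
⇒ 4πI² = 8750/14157
I = (-1)√(8750/14157/(4π)) = -0.22177545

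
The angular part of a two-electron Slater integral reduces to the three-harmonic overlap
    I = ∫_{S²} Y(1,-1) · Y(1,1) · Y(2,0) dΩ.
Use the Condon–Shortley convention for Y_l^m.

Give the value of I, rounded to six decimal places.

Checks pass: Σm=0; 4 even; l₃=2∈[0,2].
(2·1+1)(2·1+1)(2·2+1) = 45
Δ: 0! 2! 2! / 5! → 1/30
sum: t=0:+1/1 = 1/1
3j²(1 1 2; 0 0 0) = Δ·Π!·Σ² = 2/15  (sign +1)
sum: t=0:+1/4 = 1/4
3j²(1 1 2; -1 1 0) = Δ·Π!·Σ² = 1/30  (sign +1)
combine: 4πI² = 45·2/15·1/30 = 1/5
take √, sign +1: I = 0.12615663

0.126157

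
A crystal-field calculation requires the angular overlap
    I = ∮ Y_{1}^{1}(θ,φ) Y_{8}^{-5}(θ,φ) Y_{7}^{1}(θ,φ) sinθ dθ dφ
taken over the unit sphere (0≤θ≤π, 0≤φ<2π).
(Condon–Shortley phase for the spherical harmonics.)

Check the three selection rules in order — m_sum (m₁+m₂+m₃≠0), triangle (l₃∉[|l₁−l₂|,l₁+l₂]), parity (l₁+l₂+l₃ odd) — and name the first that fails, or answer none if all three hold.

m_sum

m₁+m₂+m₃ = 1 − 5 + 1 = -3  ✗
triangle: |1−8|=7 ≤ l₃=7 ≤ 1+8=9
parity: l₁+l₂+l₃ = 16 is even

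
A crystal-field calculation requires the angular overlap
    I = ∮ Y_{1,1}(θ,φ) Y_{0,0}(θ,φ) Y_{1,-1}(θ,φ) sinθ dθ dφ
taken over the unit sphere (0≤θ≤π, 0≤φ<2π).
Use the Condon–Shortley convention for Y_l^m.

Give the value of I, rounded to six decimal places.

Checks pass: Σm=0; 2 even; l₃=1∈[1,1].
(2·1+1)(2·0+1)(2·1+1) = 9
Δ: 0! 2! 0! / 3! → 1/3
sum: t=0:+1/1 = 1/1
3j²(1 0 1; 0 0 0) = Δ·Π!·Σ² = 1/3  (sign -1)
sum: t=0:+1/2 = 1/2
3j²(1 0 1; 1 0 -1) = Δ·Π!·Σ² = 1/3  (sign +1)
combine: 4πI² = 9·1/3·1/3 = 1/1
take √, sign -1: I = -0.28209479

-0.282095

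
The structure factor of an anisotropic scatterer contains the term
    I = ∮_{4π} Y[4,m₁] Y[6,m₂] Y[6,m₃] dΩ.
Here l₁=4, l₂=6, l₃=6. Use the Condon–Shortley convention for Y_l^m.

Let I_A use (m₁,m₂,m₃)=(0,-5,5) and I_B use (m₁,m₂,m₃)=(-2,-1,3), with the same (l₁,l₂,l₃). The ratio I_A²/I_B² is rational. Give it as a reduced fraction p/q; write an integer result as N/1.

121/16

Same 4,6,6: normalisation and zero-m 3j drop out of the ratio.
A: Δ: 4! 4! 8! / 17! → 1/15315300; sum: t=0:+1/2903040 t=1:−1/1451520 = -1/2903040; 3j²(4 6 6; 0 -5 5) = Δ·Π!·Σ² = 11/1547  (sign +1)
B: Δ: 4! 4! 8! / 17! → 1/15315300; sum: t=2:+1/69120 t=3:−1/51840 t=4:+1/483840 = -1/362880; 3j²(4 6 6; -2 -1 3) = Δ·Π!·Σ² = 16/17017  (sign +1)
I_A²/I_B² = (11/1547)/(16/17017) = 121/16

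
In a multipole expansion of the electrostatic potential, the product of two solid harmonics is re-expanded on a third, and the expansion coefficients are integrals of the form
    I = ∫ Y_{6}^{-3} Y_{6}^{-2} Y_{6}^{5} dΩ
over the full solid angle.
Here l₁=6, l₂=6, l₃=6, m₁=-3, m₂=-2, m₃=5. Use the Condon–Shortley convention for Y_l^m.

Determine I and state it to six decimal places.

-0.050240

m-sum 0 ✓  L=18 even ✓  0≤6≤12 ✓
Π(2lᵢ+1) = 13×13×13 = 2197
triangle coeff Δ(6,6,6) = 1/325909584
Σ_t [0,6]: t=0:+1/373248000 t=1:−1/1728000 t=2:+1/110592 t=3:−1/46656 t=4:+1/110592 t=5:−1/1728000 t=6:+1/373248000 = -7/1555200
(3j)²=400/46189 [(6 6 6; 0 0 0)], sign=-1
Σ_t [3,4]: t=3:−1/3110400 t=4:+1/4147200 = -1/12441600
(3j)²=7/4199 [(6 6 6; -3 -2 5)], sign=+1
⇒ 4πI² = 36400/1147619
I = (-1)√(36400/1147619/(4π)) = -0.05023968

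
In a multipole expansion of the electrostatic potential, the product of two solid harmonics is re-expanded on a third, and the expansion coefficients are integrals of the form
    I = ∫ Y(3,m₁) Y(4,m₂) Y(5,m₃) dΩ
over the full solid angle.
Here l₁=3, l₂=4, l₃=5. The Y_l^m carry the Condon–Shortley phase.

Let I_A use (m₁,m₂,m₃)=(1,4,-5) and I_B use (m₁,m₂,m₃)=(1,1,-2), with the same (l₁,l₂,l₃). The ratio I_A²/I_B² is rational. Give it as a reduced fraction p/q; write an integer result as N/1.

105/64

Shared (l₁,l₂,l₃)=(3,4,5): N and (l;000)² cancel in I_A²/I_B².
A: Δ = 2!·4!·6!/13! = 1/180180; Racah Σ t=2..2: t=2:+1/34560 = 1/34560; ⇒ 3j(3 4 5; 1 4 -5)² = 14/429, sgn +1
B: Δ = 2!·4!·6!/13! = 1/180180; Racah Σ t=0..2: t=0:+1/960 t=1:−1/288 t=2:+1/1728 = -1/540; ⇒ 3j(3 4 5; 1 1 -2)² = 128/6435, sgn +1
I_A²/I_B² = (14/429)/(128/6435) = 105/64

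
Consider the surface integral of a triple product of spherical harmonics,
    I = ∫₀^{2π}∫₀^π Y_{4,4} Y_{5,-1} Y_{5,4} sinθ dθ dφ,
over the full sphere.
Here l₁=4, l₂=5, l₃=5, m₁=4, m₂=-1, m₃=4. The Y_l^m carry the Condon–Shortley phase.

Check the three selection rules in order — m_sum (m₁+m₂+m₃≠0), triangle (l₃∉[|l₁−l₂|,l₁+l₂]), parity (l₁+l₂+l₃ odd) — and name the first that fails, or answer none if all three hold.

m_sum

azimuthal sum: 4 − 1 + 4 = 7  ✗
1 ≤ 5 ≤ 9 (triangle on l)
L = 4 + 5 + 5 = 14 (even)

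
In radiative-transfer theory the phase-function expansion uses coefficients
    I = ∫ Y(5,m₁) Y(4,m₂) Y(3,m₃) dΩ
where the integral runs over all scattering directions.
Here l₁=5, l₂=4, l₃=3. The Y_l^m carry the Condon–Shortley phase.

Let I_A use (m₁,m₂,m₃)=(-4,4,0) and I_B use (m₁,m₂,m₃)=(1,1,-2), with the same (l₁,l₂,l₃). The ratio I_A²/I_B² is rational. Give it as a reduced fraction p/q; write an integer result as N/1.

7056/3125

l's match ⇒ only the (l;m) 3-j factors differ between A and B.
A: triangle coeff Δ(5,4,3) = 1/180180; Σ_t [6,6]: t=6:+1/8640 = 1/8640; (3j)²=28/715 [(5 4 3; -4 4 0)], sign=-1
B: triangle coeff Δ(5,4,3) = 1/180180; Σ_t [3,4]: t=3:−1/432 t=4:+1/1152 = -5/3456; (3j)²=625/36036 [(5 4 3; 1 1 -2)], sign=+1
I_A²/I_B² = (28/715)/(625/36036) = 7056/3125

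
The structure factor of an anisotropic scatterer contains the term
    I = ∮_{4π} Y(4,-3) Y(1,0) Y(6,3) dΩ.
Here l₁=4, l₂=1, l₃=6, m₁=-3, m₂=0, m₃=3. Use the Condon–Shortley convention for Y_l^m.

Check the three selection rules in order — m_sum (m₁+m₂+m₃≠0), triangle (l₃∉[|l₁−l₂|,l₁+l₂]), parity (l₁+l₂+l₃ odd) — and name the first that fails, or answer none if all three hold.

azimuthal sum: -3 + 0 + 3 = 0  ✓
3 ≤ 6 ≤ 5 (triangle on l)  ✗
L = 4 + 1 + 6 = 11 (odd)

triangle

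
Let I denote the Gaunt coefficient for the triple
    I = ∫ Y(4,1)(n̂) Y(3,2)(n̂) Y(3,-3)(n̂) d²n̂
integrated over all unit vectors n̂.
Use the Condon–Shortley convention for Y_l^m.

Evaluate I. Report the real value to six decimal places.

Rules hold: Σm=0, L=10 even, 1≤3≤7.
N = 9·7·7 = 441
Δ = 4!·4!·2!/11! = 1/34650
Racah Σ t=1..3: t=1:−1/72 t=2:+1/16 t=3:−1/72 = 5/144
⇒ 3j(4 3 3; 0 0 0)² = 2/77, sgn -1
Racah Σ t=3..3: t=3:−1/288 = -1/288
⇒ 3j(4 3 3; 1 2 -3)² = 5/231, sgn -1
4πI² = N·(3j₀)²·(3jₘ)² = 30/121
I = +1·√(0.247934/4π) = 0.14046335

0.140463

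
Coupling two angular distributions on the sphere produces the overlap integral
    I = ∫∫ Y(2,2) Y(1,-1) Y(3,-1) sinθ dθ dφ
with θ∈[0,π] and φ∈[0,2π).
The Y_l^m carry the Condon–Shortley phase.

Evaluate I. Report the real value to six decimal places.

-0.082589

Checks pass: Σm=0; 6 even; l₃=3∈[1,3].
(2·2+1)(2·1+1)(2·3+1) = 105
Δ: 0! 4! 2! / 7! → 1/105
sum: t=0:+1/4 = 1/4
3j²(2 1 3; 0 0 0) = Δ·Π!·Σ² = 3/35  (sign -1)
sum: t=0:+1/48 = 1/48
3j²(2 1 3; 2 -1 -1) = Δ·Π!·Σ² = 1/105  (sign +1)
combine: 4πI² = 105·3/35·1/105 = 3/35
take √, sign -1: I = -0.08258890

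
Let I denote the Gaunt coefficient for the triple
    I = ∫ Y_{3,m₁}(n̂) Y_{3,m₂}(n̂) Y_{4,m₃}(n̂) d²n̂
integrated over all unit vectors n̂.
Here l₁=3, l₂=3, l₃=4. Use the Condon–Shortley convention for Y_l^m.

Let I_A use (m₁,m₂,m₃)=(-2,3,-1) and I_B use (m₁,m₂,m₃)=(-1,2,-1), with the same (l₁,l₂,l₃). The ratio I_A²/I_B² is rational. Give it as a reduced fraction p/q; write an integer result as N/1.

Shared (l₁,l₂,l₃)=(3,3,4): N and (l;000)² cancel in I_A²/I_B².
A: Δ = 2!·4!·4!/11! = 1/34650; Racah Σ t=2..2: t=2:+1/288 = 1/288; ⇒ 3j(3 3 4; -2 3 -1)² = 5/231, sgn -1
B: Δ = 2!·4!·4!/11! = 1/34650; Racah Σ t=1..2: t=1:−1/144 t=2:+1/48 = 1/72; ⇒ 3j(3 3 4; -1 2 -1)² = 16/693, sgn -1
I_A²/I_B² = (5/231)/(16/693) = 15/16

15/16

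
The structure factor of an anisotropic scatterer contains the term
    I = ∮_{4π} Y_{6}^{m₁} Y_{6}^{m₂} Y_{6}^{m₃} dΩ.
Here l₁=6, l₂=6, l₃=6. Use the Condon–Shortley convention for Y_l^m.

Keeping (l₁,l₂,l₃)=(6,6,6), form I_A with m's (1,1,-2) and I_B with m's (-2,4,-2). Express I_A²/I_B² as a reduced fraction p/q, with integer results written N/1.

5/6

Same 6,6,6: normalisation and zero-m 3j drop out of the ratio.
A: Δ: 6! 6! 6! / 19! → 1/325909584; sum: t=1:−1/4147200 t=2:+1/207360 t=3:−1/82944 t=4:+1/207360 t=5:−1/4147200 = -1/345600; 3j²(6 6 6; 1 1 -2) = Δ·Π!·Σ² = 420/46189  (sign -1)
B: Δ: 6! 6! 6! / 19! → 1/325909584; sum: t=4:+1/1658880 t=5:−1/518400 t=6:+1/1658880 = -1/1382400; 3j²(6 6 6; -2 4 -2) = Δ·Π!·Σ² = 504/46189  (sign -1)
I_A²/I_B² = (420/46189)/(504/46189) = 5/6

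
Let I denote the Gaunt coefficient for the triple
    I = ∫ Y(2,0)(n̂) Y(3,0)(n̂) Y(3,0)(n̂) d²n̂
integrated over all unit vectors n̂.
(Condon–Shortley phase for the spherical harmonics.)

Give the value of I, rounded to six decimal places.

0.168209

Rules hold: Σm=0, L=8 even, 1≤3≤5.
N = 5·7·7 = 245
Δ = 2!·2!·4!/9! = 1/3780
Racah Σ t=0..2: t=0:+1/24 t=1:−1/4 t=2:+1/24 = -1/6
⇒ 3j(2 3 3; 0 0 0)² = 4/105, sgn +1
(m-triple is (0,0,0) — same symbol as above.)
4πI² = N·(3j₀)²·(3jₘ)² = 16/45
I = +1·√(0.355556/4π) = 0.16820883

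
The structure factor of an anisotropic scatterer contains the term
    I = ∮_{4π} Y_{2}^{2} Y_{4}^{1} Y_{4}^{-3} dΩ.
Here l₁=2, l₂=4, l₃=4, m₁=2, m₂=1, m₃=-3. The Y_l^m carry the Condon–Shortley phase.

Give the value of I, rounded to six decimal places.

0.159270

Checks pass: Σm=0; 10 even; l₃=4∈[2,6].
(2·2+1)(2·4+1)(2·4+1) = 405
Δ: 2! 2! 6! / 11! → 1/13860
sum: t=0:+1/192 t=1:−1/36 t=2:+1/192 = -5/288
3j²(2 4 4; 0 0 0) = Δ·Π!·Σ² = 20/693  (sign -1)
sum: t=0:+1/480 = 1/480
3j²(2 4 4; 2 1 -3) = Δ·Π!·Σ² = 3/110  (sign -1)
combine: 4πI² = 405·20/693·3/110 = 270/847
take √, sign +1: I = 0.15927046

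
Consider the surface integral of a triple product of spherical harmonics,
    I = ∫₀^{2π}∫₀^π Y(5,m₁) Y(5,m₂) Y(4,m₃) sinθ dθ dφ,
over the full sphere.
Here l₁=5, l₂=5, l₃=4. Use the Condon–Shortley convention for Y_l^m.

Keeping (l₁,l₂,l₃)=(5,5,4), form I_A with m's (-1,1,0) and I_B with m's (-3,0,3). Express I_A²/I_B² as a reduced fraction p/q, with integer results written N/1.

l's match ⇒ only the (l;m) 3-j factors differ between A and B.
A: triangle coeff Δ(5,5,4) = 1/3153150; Σ_t [2,6]: t=2:+1/27648 t=3:−1/1296 t=4:+1/768 t=5:−1/4320 t=6:+1/414720 = 7/20736; (3j)²=8/1287 [(5 5 4; -1 1 0)], sign=+1
B: triangle coeff Δ(5,5,4) = 1/3153150; Σ_t [4,5]: t=4:+1/6912 t=5:−1/17280 = 1/11520; (3j)²=2/143 [(5 5 4; -3 0 3)], sign=-1
I_A²/I_B² = (8/1287)/(2/143) = 4/9

4/9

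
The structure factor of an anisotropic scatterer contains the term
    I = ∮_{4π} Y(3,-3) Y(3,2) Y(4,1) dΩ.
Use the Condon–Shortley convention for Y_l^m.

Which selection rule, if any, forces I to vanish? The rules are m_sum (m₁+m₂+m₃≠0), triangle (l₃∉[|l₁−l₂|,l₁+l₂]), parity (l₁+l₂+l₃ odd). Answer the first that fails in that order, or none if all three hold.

azimuthal sum: -3 + 2 + 1 = 0  ✓
0 ≤ 4 ≤ 6 (triangle on l)  ✓
L = 3 + 3 + 4 = 10 (even)  ✓

none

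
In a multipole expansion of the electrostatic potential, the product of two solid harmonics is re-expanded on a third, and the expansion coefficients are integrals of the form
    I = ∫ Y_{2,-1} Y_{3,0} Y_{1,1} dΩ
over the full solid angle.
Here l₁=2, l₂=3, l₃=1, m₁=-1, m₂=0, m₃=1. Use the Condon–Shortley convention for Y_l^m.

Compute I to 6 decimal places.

Rules hold: Σm=0, L=6 even, 1≤1≤5.
N = 5·7·3 = 105
Δ = 4!·0!·2!/7! = 1/105
Racah Σ t=2..2: t=2:+1/4 = 1/4
⇒ 3j(2 3 1; 0 0 0)² = 3/35, sgn -1
Racah Σ t=3..3: t=3:−1/12 = -1/12
⇒ 3j(2 3 1; -1 0 1)² = 1/35, sgn -1
4πI² = N·(3j₀)²·(3jₘ)² = 9/35
I = +1·√(0.257143/4π) = 0.14304817

0.143048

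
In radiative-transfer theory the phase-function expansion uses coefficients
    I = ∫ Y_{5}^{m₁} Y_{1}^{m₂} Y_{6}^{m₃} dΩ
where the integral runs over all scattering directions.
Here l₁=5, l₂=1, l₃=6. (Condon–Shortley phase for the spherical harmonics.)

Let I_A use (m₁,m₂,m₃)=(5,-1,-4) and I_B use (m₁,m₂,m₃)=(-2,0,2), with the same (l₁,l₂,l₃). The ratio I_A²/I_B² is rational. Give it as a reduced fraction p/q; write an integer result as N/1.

Same 5,1,6: normalisation and zero-m 3j drop out of the ratio.
A: Δ: 0! 10! 2! / 13! → 1/858; sum: t=0:+1/7257600 = 1/7257600; 3j²(5 1 6; 5 -1 -4) = Δ·Π!·Σ² = 1/858  (sign +1)
B: Δ: 0! 10! 2! / 13! → 1/858; sum: t=0:+1/30240 = 1/30240; 3j²(5 1 6; -2 0 2) = Δ·Π!·Σ² = 16/429  (sign +1)
I_A²/I_B² = (1/858)/(16/429) = 1/32

1/32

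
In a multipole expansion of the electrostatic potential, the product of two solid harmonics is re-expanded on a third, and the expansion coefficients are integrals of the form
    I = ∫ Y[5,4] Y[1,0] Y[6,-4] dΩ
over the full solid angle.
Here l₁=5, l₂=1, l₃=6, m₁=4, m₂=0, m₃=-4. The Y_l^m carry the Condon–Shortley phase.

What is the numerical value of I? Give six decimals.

Rules hold: Σm=0, L=12 even, 4≤6≤6.
N = 11·3·13 = 429
Δ = 0!·10!·2!/13! = 1/858
Racah Σ t=0..0: t=0:+1/14400 = 1/14400
⇒ 3j(5 1 6; 0 0 0)² = 6/143, sgn +1
Racah Σ t=0..0: t=0:+1/362880 = 1/362880
⇒ 3j(5 1 6; 4 0 -4)² = 10/429, sgn +1
4πI² = N·(3j₀)²·(3jₘ)² = 60/143
I = +1·√(0.41958/4π) = 0.18272698

0.182727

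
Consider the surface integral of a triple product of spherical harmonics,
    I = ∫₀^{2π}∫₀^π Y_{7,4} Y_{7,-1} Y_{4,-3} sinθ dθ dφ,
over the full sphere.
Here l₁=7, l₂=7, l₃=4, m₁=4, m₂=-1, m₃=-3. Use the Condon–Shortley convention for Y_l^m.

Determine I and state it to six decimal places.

-0.140104

m-sum 0 ✓  L=18 even ✓  0≤4≤14 ✓
Π(2lᵢ+1) = 15×15×9 = 2025
triangle coeff Δ(7,7,4) = 1/58198140
Σ_t [3,7]: t=3:−1/17418240 t=4:+1/622080 t=5:−1/230400 t=6:+1/622080 t=7:−1/17418240 = -1/806400
(3j)²=2268/230945 [(7 7 4; 0 0 0)], sign=-1
Σ_t [2,3]: t=2:+1/11612160 t=3:−1/4354560 = -1/6967296
(3j)²=625/50388 [(7 7 4; 4 -1 -3)], sign=+1
⇒ 4πI² = 47840625/193947611
I = (-1)√(47840625/193947611/(4π)) = -0.14010424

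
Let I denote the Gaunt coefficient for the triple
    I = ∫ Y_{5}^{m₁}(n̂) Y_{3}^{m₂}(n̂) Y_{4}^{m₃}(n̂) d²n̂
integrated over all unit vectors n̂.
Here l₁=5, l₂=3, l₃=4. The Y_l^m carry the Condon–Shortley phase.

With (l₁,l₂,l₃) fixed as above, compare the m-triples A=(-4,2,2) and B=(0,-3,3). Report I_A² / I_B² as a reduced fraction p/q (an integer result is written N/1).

32/15

Same 5,3,4: normalisation and zero-m 3j drop out of the ratio.
A: Δ: 4! 6! 2! / 13! → 1/180180; sum: t=3:−1/8640 t=4:+1/2880 = 1/4320; 3j²(5 3 4; -4 2 2) = Δ·Π!·Σ² = 8/429  (sign +1)
B: Δ: 4! 6! 2! / 13! → 1/180180; sum: t=0:+1/5760 = 1/5760; 3j²(5 3 4; 0 -3 3) = Δ·Π!·Σ² = 5/572  (sign -1)
I_A²/I_B² = (8/429)/(5/572) = 32/15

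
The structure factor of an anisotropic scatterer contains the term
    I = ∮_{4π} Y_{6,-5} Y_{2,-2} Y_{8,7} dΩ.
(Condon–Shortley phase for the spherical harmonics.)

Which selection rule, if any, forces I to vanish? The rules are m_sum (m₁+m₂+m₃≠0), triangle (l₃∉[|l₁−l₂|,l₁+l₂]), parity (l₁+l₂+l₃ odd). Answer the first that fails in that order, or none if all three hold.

Σmᵢ = 0  ✓
l₃∈[|l₁−l₂|,l₁+l₂]=[4,8], have l₃=8  ✓
Σlᵢ = 16 ⇒ even  ✓

none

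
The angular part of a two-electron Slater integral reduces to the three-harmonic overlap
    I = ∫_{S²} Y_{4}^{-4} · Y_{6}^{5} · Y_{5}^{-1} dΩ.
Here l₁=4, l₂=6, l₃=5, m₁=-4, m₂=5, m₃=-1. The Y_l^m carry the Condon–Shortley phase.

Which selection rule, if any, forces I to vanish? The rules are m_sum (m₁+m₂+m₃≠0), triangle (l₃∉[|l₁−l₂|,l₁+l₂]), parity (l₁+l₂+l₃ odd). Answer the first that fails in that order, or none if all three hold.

parity

Σmᵢ = 0  ✓
l₃∈[|l₁−l₂|,l₁+l₂]=[2,10], have l₃=5  ✓
Σlᵢ = 15 ⇒ odd  ✗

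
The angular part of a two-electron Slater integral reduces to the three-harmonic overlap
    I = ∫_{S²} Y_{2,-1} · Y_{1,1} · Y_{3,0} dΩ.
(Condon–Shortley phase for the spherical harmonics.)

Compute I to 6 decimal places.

0.143048

Rules hold: Σm=0, L=6 even, 1≤3≤3.
N = 5·3·7 = 105
Δ = 0!·4!·2!/7! = 1/105
Racah Σ t=0..0: t=0:+1/4 = 1/4
⇒ 3j(2 1 3; 0 0 0)² = 3/35, sgn -1
Racah Σ t=0..0: t=0:+1/12 = 1/12
⇒ 3j(2 1 3; -1 1 0)² = 1/35, sgn -1
4πI² = N·(3j₀)²·(3jₘ)² = 9/35
I = +1·√(0.257143/4π) = 0.14304817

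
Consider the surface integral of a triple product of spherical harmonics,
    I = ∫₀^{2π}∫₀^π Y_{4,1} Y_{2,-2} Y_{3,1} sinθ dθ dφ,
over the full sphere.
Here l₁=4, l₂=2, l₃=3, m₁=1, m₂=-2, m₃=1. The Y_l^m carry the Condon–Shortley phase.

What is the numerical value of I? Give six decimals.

L=9 odd ⇒ parity kills the (l;000) factor ⇒ I = 0

0.000000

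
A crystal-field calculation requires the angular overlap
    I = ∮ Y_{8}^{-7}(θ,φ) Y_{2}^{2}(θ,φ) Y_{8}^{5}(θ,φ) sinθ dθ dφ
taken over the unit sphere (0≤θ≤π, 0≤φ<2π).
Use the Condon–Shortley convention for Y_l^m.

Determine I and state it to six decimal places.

m-sum 0 ✓  L=18 even ✓  6≤8≤10 ✓
Π(2lᵢ+1) = 17×5×17 = 1445
triangle coeff Δ(8,2,8) = 1/348840
Σ_t [0,2]: t=0:+1/116121600 t=1:−1/25401600 t=2:+1/116121600 = -1/45158400
(3j)²=24/1615 [(8 2 8; 0 0 0)], sign=-1
Σ_t [2,2]: t=2:+1/24908083200 = 1/24908083200
(3j)²=7/1292 [(8 2 8; -7 2 5)], sign=-1
⇒ 4πI² = 42/361
I = (+1)√(42/361/(4π)) = 0.09622017

0.096220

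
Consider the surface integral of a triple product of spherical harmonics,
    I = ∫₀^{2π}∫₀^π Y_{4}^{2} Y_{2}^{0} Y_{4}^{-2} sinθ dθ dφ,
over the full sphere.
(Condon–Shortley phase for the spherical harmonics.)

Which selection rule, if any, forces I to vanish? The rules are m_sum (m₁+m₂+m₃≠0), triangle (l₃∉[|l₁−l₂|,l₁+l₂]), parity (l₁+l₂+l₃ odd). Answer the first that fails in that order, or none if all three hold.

none

m₁+m₂+m₃ = 2 + 0 − 2 = 0  ✓
triangle: |4−2|=2 ≤ l₃=4 ≤ 4+2=6  ✓
parity: l₁+l₂+l₃ = 10 is even  ✓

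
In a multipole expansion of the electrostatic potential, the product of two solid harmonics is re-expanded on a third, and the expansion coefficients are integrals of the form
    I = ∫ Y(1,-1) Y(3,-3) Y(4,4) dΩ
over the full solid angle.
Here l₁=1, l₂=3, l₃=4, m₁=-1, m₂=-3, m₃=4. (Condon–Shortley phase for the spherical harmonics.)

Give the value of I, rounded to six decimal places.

0.325735

m-sum 0 ✓  L=8 even ✓  2≤4≤4 ✓
Π(2lᵢ+1) = 3×7×9 = 189
triangle coeff Δ(1,3,4) = 1/252
Σ_t [0,0]: t=0:+1/36 = 1/36
(3j)²=4/63 [(1 3 4; 0 0 0)], sign=+1
Σ_t [0,0]: t=0:+1/1440 = 1/1440
(3j)²=1/9 [(1 3 4; -1 -3 4)], sign=+1
⇒ 4πI² = 4/3
I = (+1)√(4/3/(4π)) = 0.32573501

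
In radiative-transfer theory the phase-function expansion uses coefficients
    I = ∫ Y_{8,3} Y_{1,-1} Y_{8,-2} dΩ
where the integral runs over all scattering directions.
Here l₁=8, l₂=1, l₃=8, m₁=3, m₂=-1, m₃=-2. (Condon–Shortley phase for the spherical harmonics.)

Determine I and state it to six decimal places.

0.000000

L=17 odd ⇒ parity kills the (l;000) factor ⇒ I = 0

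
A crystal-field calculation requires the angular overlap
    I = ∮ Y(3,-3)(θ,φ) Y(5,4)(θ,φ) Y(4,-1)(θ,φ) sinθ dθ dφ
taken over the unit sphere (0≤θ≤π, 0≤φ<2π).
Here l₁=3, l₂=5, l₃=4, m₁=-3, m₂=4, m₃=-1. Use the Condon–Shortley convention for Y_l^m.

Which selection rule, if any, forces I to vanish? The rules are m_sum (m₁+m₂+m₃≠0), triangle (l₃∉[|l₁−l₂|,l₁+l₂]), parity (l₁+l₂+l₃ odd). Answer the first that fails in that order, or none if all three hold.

m₁+m₂+m₃ = -3 + 4 − 1 = 0  ✓
triangle: |3−5|=2 ≤ l₃=4 ≤ 3+5=8  ✓
parity: l₁+l₂+l₃ = 12 is even  ✓

none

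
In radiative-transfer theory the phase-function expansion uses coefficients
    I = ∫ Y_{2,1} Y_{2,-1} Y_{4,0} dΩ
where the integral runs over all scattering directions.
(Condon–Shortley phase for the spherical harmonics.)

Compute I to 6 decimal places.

m-sum 0 ✓  L=8 even ✓  0≤4≤4 ✓
Π(2lᵢ+1) = 5×5×9 = 225
triangle coeff Δ(2,2,4) = 1/630
Σ_t [0,0]: t=0:+1/16 = 1/16
(3j)²=2/35 [(2 2 4; 0 0 0)], sign=+1
Σ_t [0,0]: t=0:+1/36 = 1/36
(3j)²=8/315 [(2 2 4; 1 -1 0)], sign=+1
⇒ 4πI² = 16/49
I = (+1)√(16/49/(4π)) = 0.16119702

0.161197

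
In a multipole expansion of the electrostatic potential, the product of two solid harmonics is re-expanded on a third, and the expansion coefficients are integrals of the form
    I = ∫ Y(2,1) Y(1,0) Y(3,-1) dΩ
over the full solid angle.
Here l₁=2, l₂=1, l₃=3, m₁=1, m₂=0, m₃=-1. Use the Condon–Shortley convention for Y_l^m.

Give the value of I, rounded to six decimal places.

-0.233597

Checks pass: Σm=0; 6 even; l₃=3∈[1,3].
(2·2+1)(2·1+1)(2·3+1) = 105
Δ: 0! 4! 2! / 7! → 1/105
sum: t=0:+1/4 = 1/4
3j²(2 1 3; 0 0 0) = Δ·Π!·Σ² = 3/35  (sign -1)
sum: t=0:+1/6 = 1/6
3j²(2 1 3; 1 0 -1) = Δ·Π!·Σ² = 8/105  (sign +1)
combine: 4πI² = 105·3/35·8/105 = 24/35
take √, sign -1: I = -0.23359668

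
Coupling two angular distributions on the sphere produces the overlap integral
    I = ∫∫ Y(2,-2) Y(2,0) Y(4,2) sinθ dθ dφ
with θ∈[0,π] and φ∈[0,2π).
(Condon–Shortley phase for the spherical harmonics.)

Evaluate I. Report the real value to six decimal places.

0.156078

m-sum 0 ✓  L=8 even ✓  0≤4≤4 ✓
Π(2lᵢ+1) = 5×5×9 = 225
triangle coeff Δ(2,2,4) = 1/630
Σ_t [0,0]: t=0:+1/16 = 1/16
(3j)²=2/35 [(2 2 4; 0 0 0)], sign=+1
Σ_t [0,0]: t=0:+1/96 = 1/96
(3j)²=1/42 [(2 2 4; -2 0 2)], sign=+1
⇒ 4πI² = 15/49
I = (+1)√(15/49/(4π)) = 0.15607835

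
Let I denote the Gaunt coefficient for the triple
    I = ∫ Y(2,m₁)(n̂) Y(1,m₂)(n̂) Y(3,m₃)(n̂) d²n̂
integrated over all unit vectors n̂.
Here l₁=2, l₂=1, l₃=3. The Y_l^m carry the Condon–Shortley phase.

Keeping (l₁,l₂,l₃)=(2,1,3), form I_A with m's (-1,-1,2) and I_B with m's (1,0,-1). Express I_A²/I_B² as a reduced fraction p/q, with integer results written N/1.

5/4

Same 2,1,3: normalisation and zero-m 3j drop out of the ratio.
A: Δ: 0! 4! 2! / 7! → 1/105; sum: t=0:+1/12 = 1/12; 3j²(2 1 3; -1 -1 2) = Δ·Π!·Σ² = 2/21  (sign -1)
B: Δ: 0! 4! 2! / 7! → 1/105; sum: t=0:+1/6 = 1/6; 3j²(2 1 3; 1 0 -1) = Δ·Π!·Σ² = 8/105  (sign +1)
I_A²/I_B² = (2/21)/(8/105) = 5/4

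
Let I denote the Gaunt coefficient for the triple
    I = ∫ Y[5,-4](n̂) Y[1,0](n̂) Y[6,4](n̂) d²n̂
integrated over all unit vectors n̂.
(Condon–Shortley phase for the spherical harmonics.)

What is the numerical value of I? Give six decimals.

m-sum 0 ✓  L=12 even ✓  4≤6≤6 ✓
Π(2lᵢ+1) = 11×3×13 = 429
triangle coeff Δ(5,1,6) = 1/858
Σ_t [0,0]: t=0:+1/14400 = 1/14400
(3j)²=6/143 [(5 1 6; 0 0 0)], sign=+1
Σ_t [0,0]: t=0:+1/362880 = 1/362880
(3j)²=10/429 [(5 1 6; -4 0 4)], sign=+1
⇒ 4πI² = 60/143
I = (+1)√(60/143/(4π)) = 0.18272698

0.182727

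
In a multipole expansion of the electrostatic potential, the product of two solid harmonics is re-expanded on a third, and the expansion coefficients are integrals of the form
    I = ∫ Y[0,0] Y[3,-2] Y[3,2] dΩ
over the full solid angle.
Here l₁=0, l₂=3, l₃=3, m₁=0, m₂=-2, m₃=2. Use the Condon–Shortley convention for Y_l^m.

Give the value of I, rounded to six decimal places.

Rules hold: Σm=0, L=6 even, 3≤3≤3.
N = 1·7·7 = 49
Δ = 0!·0!·6!/7! = 1/7
Racah Σ t=0..0: t=0:+1/36 = 1/36
⇒ 3j(0 3 3; 0 0 0)² = 1/7, sgn -1
Racah Σ t=0..0: t=0:+1/120 = 1/120
⇒ 3j(0 3 3; 0 -2 2)² = 1/7, sgn -1
4πI² = N·(3j₀)²·(3jₘ)² = 1/1
I = +1·√(1/4π) = 0.28209479

0.282095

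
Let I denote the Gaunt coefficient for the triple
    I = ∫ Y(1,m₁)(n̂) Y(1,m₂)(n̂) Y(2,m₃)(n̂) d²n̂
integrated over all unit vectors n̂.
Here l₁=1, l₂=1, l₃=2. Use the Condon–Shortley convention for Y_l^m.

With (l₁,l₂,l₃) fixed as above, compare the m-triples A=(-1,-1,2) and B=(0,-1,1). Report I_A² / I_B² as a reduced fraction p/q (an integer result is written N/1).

2/1

l's match ⇒ only the (l;m) 3-j factors differ between A and B.
A: triangle coeff Δ(1,1,2) = 1/30; Σ_t [0,0]: t=0:+1/4 = 1/4; (3j)²=1/5 [(1 1 2; -1 -1 2)], sign=+1
B: triangle coeff Δ(1,1,2) = 1/30; Σ_t [0,0]: t=0:+1/2 = 1/2; (3j)²=1/10 [(1 1 2; 0 -1 1)], sign=-1
I_A²/I_B² = (1/5)/(1/10) = 2/1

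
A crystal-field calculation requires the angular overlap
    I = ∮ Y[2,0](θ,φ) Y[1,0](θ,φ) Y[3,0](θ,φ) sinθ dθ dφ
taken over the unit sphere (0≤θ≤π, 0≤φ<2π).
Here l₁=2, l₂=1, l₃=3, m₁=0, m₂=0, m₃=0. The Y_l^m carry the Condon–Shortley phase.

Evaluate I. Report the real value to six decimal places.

0.247767

Rules hold: Σm=0, L=6 even, 1≤3≤3.
N = 5·3·7 = 105
Δ = 0!·4!·2!/7! = 1/105
Racah Σ t=0..0: t=0:+1/4 = 1/4
⇒ 3j(2 1 3; 0 0 0)² = 3/35, sgn -1
(m-triple is (0,0,0) — same symbol as above.)
4πI² = N·(3j₀)²·(3jₘ)² = 27/35
I = +1·√(0.771429/4π) = 0.24776670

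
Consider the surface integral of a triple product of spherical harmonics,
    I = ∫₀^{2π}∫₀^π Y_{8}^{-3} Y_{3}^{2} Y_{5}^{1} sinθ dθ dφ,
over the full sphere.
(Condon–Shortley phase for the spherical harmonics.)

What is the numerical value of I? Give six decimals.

-0.201784

Checks pass: Σm=0; 16 even; l₃=5∈[5,11].
(2·8+1)(2·3+1)(2·5+1) = 1309
Δ: 6! 10! 0! / 17! → 1/136136
sum: t=3:−1/518400 = -1/518400
3j²(8 3 5; 0 0 0) = Δ·Π!·Σ² = 56/2431  (sign +1)
sum: t=5:−1/2073600 = -1/2073600
3j²(8 3 5; -3 2 1) = Δ·Π!·Σ² = 15/884  (sign -1)
combine: 4πI² = 1309·56/2431·15/884 = 1470/2873
take √, sign -1: I = -0.20178363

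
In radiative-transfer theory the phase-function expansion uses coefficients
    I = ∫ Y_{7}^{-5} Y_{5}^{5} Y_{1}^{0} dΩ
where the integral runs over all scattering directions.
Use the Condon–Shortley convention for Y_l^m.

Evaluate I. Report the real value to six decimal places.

triangle: need 2≤l₃≤12, have 1; I=0

0.000000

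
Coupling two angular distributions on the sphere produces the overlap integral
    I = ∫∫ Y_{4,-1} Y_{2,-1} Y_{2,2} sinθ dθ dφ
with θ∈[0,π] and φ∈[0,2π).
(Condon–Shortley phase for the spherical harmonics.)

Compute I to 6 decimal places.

m-sum 0 ✓  L=8 even ✓  2≤2≤6 ✓
Π(2lᵢ+1) = 9×5×5 = 225
triangle coeff Δ(4,2,2) = 1/630
Σ_t [2,2]: t=2:+1/16 = 1/16
(3j)²=2/35 [(4 2 2; 0 0 0)], sign=+1
Σ_t [1,1]: t=1:−1/144 = -1/144
(3j)²=1/126 [(4 2 2; -1 -1 2)], sign=-1
⇒ 4πI² = 5/49
I = (-1)√(5/49/(4π)) = -0.09011188

-0.090112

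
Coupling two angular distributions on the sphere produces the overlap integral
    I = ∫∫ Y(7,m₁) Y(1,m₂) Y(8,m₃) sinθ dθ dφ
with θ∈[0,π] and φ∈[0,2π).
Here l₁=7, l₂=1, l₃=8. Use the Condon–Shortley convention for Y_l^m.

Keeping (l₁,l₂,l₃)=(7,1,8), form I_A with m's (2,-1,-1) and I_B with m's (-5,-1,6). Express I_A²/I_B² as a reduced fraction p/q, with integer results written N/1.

Shared (l₁,l₂,l₃)=(7,1,8): N and (l;000)² cancel in I_A²/I_B².
A: Δ = 0!·14!·2!/17! = 1/2040; Racah Σ t=0..0: t=0:+1/87091200 = 1/87091200; ⇒ 3j(7 1 8; 2 -1 -1)² = 7/680, sgn -1
B: Δ = 0!·14!·2!/17! = 1/2040; Racah Σ t=0..0: t=0:+1/1916006400 = 1/1916006400; ⇒ 3j(7 1 8; -5 -1 6)² = 91/2040, sgn +1
I_A²/I_B² = (7/680)/(91/2040) = 3/13

3/13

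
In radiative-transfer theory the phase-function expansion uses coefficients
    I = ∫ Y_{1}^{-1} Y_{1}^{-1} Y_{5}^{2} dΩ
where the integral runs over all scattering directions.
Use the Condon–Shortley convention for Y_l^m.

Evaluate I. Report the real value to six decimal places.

triangle: need 0≤l₃≤2, have 5; I=0

0.000000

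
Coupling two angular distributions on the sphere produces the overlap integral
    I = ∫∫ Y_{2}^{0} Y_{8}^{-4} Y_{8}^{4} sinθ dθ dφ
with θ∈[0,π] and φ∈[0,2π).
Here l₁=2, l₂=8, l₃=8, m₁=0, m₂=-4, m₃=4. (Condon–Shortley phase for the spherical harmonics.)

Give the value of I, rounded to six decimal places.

0.053119

Rules hold: Σm=0, L=18 even, 6≤8≤10.
N = 5·17·17 = 1445
Δ = 2!·2!·14!/19! = 1/348840
Racah Σ t=0..2: t=0:+1/116121600 t=1:−1/25401600 t=2:+1/116121600 = -1/45158400
⇒ 3j(2 8 8; 0 0 0)² = 24/1615, sgn -1
Racah Σ t=0..2: t=0:+1/348364800 t=1:−1/239500800 t=2:+1/3832012800 = -1/958003200
⇒ 3j(2 8 8; 0 -4 4)² = 8/4845, sgn -1
4πI² = N·(3j₀)²·(3jₘ)² = 64/1805
I = +1·√(0.0354571/4π) = 0.05311858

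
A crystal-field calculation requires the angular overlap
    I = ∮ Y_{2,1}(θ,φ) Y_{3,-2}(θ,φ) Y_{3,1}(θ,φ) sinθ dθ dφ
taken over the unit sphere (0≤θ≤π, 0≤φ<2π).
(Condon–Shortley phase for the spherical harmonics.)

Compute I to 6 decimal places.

Rules hold: Σm=0, L=8 even, 1≤3≤5.
N = 5·7·7 = 245
Δ = 2!·2!·4!/9! = 1/3780
Racah Σ t=0..2: t=0:+1/24 t=1:−1/4 t=2:+1/24 = -1/6
⇒ 3j(2 3 3; 0 0 0)² = 4/105, sgn +1
Racah Σ t=0..1: t=0:+1/12 t=1:−1/48 = 1/16
⇒ 3j(2 3 3; 1 -2 1)² = 1/28, sgn +1
4πI² = N·(3j₀)²·(3jₘ)² = 1/3
I = +1·√(0.333333/4π) = 0.16286750

0.162868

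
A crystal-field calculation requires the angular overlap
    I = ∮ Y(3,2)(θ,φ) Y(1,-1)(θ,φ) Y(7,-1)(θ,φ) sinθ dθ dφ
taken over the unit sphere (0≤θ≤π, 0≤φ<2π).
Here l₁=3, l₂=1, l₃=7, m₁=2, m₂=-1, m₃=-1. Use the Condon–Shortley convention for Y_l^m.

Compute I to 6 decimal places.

0.000000

l₃=7 ∉ [2,4] — triangle fails ⇒ I = 0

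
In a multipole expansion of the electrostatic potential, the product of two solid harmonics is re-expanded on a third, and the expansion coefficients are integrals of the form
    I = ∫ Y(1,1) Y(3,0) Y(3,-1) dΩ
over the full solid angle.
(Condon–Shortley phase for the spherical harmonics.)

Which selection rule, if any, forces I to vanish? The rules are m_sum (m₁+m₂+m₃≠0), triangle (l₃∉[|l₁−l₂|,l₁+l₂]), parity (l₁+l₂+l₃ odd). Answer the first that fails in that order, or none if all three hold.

parity

m₁+m₂+m₃ = 1 + 0 − 1 = 0  ✓
triangle: |1−3|=2 ≤ l₃=3 ≤ 1+3=4  ✓
parity: l₁+l₂+l₃ = 7 is odd  ✗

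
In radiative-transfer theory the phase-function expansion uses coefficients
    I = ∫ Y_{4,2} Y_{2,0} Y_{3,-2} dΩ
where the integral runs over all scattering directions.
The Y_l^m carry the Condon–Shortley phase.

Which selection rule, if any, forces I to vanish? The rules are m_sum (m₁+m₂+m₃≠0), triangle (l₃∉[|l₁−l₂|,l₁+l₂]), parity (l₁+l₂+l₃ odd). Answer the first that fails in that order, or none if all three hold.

parity

m₁+m₂+m₃ = 2 + 0 − 2 = 0  ✓
triangle: |4−2|=2 ≤ l₃=3 ≤ 4+2=6  ✓
parity: l₁+l₂+l₃ = 9 is odd  ✗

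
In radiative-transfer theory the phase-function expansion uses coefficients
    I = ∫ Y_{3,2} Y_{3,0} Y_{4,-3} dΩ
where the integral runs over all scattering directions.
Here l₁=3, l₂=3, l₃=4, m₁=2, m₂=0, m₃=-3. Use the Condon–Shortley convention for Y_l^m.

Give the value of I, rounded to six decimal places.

0.000000

Σmᵢ = -1 ≠ 0, so the φ-integral vanishes; I = 0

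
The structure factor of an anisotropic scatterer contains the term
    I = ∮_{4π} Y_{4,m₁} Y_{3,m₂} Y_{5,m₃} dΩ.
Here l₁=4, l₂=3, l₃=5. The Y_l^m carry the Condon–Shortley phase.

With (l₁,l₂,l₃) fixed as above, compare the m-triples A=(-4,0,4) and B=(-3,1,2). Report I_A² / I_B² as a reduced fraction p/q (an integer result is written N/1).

l's match ⇒ only the (l;m) 3-j factors differ between A and B.
A: triangle coeff Δ(4,3,5) = 1/180180; Σ_t [2,2]: t=2:+1/8640 = 1/8640; (3j)²=28/715 [(4 3 5; -4 0 4)], sign=-1
B: triangle coeff Δ(4,3,5) = 1/180180; Σ_t [1,2]: t=1:−1/4320 t=2:+1/960 = 7/8640; (3j)²=343/12870 [(4 3 5; -3 1 2)], sign=-1
I_A²/I_B² = (28/715)/(343/12870) = 72/49

72/49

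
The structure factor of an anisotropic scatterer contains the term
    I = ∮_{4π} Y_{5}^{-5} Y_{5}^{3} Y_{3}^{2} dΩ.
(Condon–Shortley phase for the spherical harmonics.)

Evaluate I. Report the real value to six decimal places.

0.000000

L=13 odd ⇒ parity kills the (l;000) factor ⇒ I = 0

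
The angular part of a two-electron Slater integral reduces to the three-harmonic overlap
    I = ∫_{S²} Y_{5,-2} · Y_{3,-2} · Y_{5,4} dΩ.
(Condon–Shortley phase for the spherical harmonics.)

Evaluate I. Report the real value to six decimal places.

0.000000

l₁+l₂+l₃=13 is odd: 3j(l;000)=0 ⇒ I=0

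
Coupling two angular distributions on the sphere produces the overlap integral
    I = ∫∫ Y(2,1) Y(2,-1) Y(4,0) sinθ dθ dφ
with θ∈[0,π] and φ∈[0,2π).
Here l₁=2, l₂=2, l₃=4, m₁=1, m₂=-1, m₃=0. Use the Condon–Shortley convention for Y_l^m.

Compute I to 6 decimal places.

0.161197

m-sum 0 ✓  L=8 even ✓  0≤4≤4 ✓
Π(2lᵢ+1) = 5×5×9 = 225
triangle coeff Δ(2,2,4) = 1/630
Σ_t [0,0]: t=0:+1/16 = 1/16
(3j)²=2/35 [(2 2 4; 0 0 0)], sign=+1
Σ_t [0,0]: t=0:+1/36 = 1/36
(3j)²=8/315 [(2 2 4; 1 -1 0)], sign=+1
⇒ 4πI² = 16/49
I = (+1)√(16/49/(4π)) = 0.16119702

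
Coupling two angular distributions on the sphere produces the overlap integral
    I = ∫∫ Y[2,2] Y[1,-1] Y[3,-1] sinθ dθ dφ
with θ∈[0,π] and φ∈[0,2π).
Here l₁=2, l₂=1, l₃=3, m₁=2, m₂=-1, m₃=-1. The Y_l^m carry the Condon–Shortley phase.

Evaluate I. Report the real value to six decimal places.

m-sum 0 ✓  L=6 even ✓  1≤3≤3 ✓
Π(2lᵢ+1) = 5×3×7 = 105
triangle coeff Δ(2,1,3) = 1/105
Σ_t [0,0]: t=0:+1/4 = 1/4
(3j)²=3/35 [(2 1 3; 0 0 0)], sign=-1
Σ_t [0,0]: t=0:+1/48 = 1/48
(3j)²=1/105 [(2 1 3; 2 -1 -1)], sign=+1
⇒ 4πI² = 3/35
I = (-1)√(3/35/(4π)) = -0.08258890

-0.082589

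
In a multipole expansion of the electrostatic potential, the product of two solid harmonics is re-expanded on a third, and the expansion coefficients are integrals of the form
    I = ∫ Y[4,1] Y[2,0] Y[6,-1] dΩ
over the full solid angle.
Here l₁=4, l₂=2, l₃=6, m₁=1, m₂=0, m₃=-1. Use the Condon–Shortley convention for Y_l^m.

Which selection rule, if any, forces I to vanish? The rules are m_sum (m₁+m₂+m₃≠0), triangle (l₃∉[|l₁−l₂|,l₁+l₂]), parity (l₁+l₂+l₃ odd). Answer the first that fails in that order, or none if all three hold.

Σmᵢ = 0  ✓
l₃∈[|l₁−l₂|,l₁+l₂]=[2,6], have l₃=6  ✓
Σlᵢ = 12 ⇒ even  ✓

none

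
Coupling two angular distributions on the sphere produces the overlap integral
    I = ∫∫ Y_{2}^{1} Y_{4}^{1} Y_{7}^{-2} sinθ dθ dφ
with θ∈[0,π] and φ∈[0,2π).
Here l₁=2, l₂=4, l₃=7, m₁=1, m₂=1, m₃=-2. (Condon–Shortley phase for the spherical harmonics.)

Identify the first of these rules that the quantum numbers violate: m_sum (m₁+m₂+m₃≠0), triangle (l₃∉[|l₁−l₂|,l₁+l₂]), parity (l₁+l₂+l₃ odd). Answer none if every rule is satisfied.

triangle

m₁+m₂+m₃ = 1 + 1 − 2 = 0  ✓
triangle: |2−4|=2 ≤ l₃=7 ≤ 2+4=6  ✗
parity: l₁+l₂+l₃ = 13 is odd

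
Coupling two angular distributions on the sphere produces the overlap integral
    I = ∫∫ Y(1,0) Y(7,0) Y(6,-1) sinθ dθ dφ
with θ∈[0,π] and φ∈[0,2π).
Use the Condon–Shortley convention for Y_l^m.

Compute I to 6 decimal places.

0.000000

m-sum = 0 + 0 − 1 = -1 ≠ 0 ⇒ I = 0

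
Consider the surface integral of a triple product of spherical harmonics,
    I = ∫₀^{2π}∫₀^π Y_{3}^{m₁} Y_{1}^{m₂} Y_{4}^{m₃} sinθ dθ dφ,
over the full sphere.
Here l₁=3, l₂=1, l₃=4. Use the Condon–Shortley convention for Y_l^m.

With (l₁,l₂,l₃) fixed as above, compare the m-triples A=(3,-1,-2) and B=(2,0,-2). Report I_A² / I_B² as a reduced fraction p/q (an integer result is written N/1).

1/12

l's match ⇒ only the (l;m) 3-j factors differ between A and B.
A: triangle coeff Δ(3,1,4) = 1/252; Σ_t [0,0]: t=0:+1/1440 = 1/1440; (3j)²=1/252 [(3 1 4; 3 -1 -2)], sign=+1
B: triangle coeff Δ(3,1,4) = 1/252; Σ_t [0,0]: t=0:+1/120 = 1/120; (3j)²=1/21 [(3 1 4; 2 0 -2)], sign=+1
I_A²/I_B² = (1/252)/(1/21) = 1/12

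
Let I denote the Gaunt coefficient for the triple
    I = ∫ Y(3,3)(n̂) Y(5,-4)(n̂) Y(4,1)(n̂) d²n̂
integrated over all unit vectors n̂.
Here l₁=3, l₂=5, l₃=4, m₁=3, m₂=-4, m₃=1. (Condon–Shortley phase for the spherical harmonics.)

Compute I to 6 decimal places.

-0.186208

Checks pass: Σm=0; 12 even; l₃=4∈[2,8].
(2·3+1)(2·5+1)(2·4+1) = 693
Δ: 4! 2! 6! / 13! → 1/180180
sum: t=1:−1/576 t=2:+1/144 t=3:−1/576 = 1/288
3j²(3 5 4; 0 0 0) = Δ·Π!·Σ² = 20/1001  (sign +1)
sum: t=0:+1/5760 = 1/5760
3j²(3 5 4; 3 -4 1) = Δ·Π!·Σ² = 9/286  (sign -1)
combine: 4πI² = 693·20/1001·9/286 = 810/1859
take √, sign -1: I = -0.18620781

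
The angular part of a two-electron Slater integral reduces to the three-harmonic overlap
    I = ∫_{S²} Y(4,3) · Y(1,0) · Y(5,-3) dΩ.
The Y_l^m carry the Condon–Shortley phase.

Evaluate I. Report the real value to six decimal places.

m-sum 0 ✓  L=10 even ✓  3≤5≤5 ✓
Π(2lᵢ+1) = 9×3×11 = 297
triangle coeff Δ(4,1,5) = 1/495
Σ_t [0,0]: t=0:+1/576 = 1/576
(3j)²=5/99 [(4 1 5; 0 0 0)], sign=-1
Σ_t [0,0]: t=0:+1/5040 = 1/5040
(3j)²=16/495 [(4 1 5; 3 0 -3)], sign=+1
⇒ 4πI² = 16/33
I = (-1)√(16/33/(4π)) = -0.19642560

-0.196426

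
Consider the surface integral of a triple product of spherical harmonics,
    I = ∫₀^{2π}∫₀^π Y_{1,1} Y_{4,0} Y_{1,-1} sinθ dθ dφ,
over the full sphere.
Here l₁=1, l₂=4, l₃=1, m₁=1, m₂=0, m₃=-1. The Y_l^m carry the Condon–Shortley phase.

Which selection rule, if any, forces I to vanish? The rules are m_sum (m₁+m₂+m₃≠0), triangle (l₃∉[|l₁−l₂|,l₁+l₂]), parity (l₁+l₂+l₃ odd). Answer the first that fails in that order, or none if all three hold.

triangle

Σmᵢ = 0  ✓
l₃∈[|l₁−l₂|,l₁+l₂]=[3,5], have l₃=1  ✗
Σlᵢ = 6 ⇒ even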